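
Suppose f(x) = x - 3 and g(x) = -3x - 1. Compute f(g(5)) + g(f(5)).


f(g(5)) = -19
g(f(5)) = -7
Sum = -26

-26


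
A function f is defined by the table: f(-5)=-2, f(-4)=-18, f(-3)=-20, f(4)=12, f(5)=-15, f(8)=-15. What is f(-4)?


-18


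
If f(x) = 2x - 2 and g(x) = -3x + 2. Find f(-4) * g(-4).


f(-4) = -10
g(-4) = 14
Product = -140

-140


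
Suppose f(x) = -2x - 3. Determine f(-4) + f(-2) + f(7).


f(-4) = 5
f(-2) = 1
f(7) = -17
Sum = -11

-11


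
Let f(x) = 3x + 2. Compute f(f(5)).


53


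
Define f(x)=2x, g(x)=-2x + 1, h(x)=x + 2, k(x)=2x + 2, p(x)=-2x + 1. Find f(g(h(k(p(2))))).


p(2) = -3
k(-3) = -4
h(-4) = -2
g(-2) = 5
f(5) = 10

10


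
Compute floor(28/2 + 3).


17


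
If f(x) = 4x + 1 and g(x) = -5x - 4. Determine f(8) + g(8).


f(8) = 33
g(8) = -44
Sum = -11

-11


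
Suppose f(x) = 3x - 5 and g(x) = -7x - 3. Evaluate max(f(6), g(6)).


13


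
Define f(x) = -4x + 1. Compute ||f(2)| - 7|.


f(2) = -7
|-7| = 7
|7 - 7| = 0

0


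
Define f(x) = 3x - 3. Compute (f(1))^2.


0


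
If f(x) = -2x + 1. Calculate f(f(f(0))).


f(0) = 1
f(1) = -1
f(-1) = 3

3


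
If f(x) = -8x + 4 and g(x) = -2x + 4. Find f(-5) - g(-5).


30


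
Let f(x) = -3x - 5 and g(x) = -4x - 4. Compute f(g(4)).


g(4) = -20
f(-20) = 55

55


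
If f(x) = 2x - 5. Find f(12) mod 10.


9


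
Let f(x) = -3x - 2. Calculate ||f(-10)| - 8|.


20


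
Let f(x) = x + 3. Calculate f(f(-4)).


f(-4) = -1
f(-1) = 2

2


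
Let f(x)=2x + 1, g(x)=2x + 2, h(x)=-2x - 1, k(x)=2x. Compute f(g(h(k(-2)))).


k(-2) = -4
h(-4) = 7
g(7) = 16
f(16) = 33

33


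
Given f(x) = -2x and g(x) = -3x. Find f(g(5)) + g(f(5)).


f(g(5)) = 30
g(f(5)) = 30
Sum = 60

60


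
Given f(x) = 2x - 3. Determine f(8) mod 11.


f(8) = 13
13 mod 11 = 2

2


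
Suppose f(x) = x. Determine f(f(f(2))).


f(2) = 2
f(2) = 2
f(2) = 2

2


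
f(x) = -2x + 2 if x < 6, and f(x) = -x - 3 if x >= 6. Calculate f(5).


5 satisfies x < 6
f(5) = -8

-8


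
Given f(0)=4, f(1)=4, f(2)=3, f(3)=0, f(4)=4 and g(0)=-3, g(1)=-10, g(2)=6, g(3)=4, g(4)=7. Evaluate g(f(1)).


7


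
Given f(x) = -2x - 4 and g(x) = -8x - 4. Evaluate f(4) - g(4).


f(4) = -12
g(4) = -36
Difference = 24

24


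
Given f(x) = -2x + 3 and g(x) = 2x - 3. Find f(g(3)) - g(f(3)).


f(g(3)) = -3
g(f(3)) = -9
Difference = 6

6


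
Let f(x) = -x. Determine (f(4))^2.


f(4) = -4
(-4)^2 = 16

16


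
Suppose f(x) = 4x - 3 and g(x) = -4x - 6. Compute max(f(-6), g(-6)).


f(-6) = -27
g(-6) = 18
max = 18

18


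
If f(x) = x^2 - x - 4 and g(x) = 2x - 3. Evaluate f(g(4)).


g(4) = 5
f(5) = 1*(5)^2 - 1*(5) - 4 = 16

16


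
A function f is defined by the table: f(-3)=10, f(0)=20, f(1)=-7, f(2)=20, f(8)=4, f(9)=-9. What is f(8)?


Reading from the table at x = 8

4


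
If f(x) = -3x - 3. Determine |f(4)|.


15


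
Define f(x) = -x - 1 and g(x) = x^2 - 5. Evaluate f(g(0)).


4


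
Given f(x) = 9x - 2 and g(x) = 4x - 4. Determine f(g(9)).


g(9) = 32
f(32) = 286

286


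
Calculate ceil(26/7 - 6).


-2


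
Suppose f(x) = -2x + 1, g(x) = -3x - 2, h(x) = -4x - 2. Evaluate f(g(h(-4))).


h(-4) = 14
g(14) = -44
f(-44) = 89

89


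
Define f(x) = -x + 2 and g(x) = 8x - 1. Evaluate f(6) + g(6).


f(6) = -4
g(6) = 47
Sum = 43

43


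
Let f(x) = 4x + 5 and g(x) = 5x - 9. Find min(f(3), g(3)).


f(3) = 17
g(3) = 6
min = 6

6


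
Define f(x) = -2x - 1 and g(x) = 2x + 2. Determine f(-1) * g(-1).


f(-1) = 1
g(-1) = 0
Product = 0

0


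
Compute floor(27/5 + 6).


27/5 = 5.4
5.4 + 6 = 11.4
floor(11.4) = 11

11


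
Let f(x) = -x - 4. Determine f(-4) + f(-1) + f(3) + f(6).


f(-4) = 0
f(-1) = -3
f(3) = -7
f(6) = -10
Sum = -20

-20


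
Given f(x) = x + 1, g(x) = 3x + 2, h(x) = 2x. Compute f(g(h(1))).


h(1) = 2
g(2) = 8
f(8) = 9

9


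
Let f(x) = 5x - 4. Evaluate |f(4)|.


f(4) = 16
|16| = 16

16


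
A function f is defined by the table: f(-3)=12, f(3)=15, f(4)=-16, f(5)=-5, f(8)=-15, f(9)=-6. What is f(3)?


15


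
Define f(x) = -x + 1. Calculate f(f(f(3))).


f(3) = -2
f(-2) = 3
f(3) = -2

-2


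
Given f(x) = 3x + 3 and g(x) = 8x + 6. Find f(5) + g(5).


f(5) = 18
g(5) = 46
Sum = 64

64


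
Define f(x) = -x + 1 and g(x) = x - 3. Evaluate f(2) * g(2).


f(2) = -1
g(2) = -1
Product = 1

1


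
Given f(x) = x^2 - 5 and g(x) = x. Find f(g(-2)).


-1


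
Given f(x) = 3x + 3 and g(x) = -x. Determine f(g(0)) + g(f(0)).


f(g(0)) = 3
g(f(0)) = -3
Sum = 0

0


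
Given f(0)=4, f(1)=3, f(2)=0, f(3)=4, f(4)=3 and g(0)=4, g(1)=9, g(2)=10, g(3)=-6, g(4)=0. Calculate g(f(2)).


f(2) = 0
g(0) = 4

4


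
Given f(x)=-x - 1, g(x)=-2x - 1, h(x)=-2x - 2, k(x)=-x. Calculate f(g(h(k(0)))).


-4


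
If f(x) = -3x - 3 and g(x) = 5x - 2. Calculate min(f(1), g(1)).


f(1) = -6
g(1) = 3
min = -6

-6


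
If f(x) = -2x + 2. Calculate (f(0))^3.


f(0) = 2
(2)^3 = 8

8


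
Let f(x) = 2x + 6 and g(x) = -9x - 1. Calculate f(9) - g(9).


f(9) = 24
g(9) = -82
Difference = 106

106


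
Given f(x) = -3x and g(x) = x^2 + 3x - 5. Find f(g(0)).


g(0) = -5
f(-5) = 15

15


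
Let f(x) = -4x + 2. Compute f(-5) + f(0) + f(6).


f(-5) = 22
f(0) = 2
f(6) = -22
Sum = 2

2


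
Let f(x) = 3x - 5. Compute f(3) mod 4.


f(3) = 4
4 mod 4 = 0

0


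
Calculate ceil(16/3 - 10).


16/3 = 5.3333
5.3333 - 10 = -4.6667
ceil(-4.6667) = -4

-4


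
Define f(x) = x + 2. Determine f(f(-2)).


2


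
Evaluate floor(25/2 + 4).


25/2 = 12.5
12.5 + 4 = 16.5
floor(16.5) = 16

16


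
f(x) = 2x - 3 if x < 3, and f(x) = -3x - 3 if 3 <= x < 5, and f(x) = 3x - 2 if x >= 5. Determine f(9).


9 satisfies x >= 5
f(9) = 25

25


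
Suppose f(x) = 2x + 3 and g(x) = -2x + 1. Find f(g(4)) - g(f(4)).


f(g(4)) = -11
g(f(4)) = -21
Difference = 10

10


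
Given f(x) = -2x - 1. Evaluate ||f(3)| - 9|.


f(3) = -7
|-7| = 7
|7 - 9| = 2

2


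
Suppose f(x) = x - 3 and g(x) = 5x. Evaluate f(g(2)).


g(2) = 10
f(10) = 7

7


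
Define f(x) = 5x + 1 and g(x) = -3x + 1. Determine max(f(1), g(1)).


f(1) = 6
g(1) = -2
max = 6

6


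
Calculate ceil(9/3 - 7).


9/3 = 3
3 - 7 = -4
ceil(-4) = -4

-4


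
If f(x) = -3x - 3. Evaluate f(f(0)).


f(0) = -3
f(-3) = 6

6


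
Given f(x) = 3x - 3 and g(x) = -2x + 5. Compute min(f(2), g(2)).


f(2) = 3
g(2) = 1
min = 1

1


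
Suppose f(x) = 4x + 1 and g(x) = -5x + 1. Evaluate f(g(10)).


g(10) = -49
f(-49) = -195

-195


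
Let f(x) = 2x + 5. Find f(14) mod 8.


f(14) = 33
33 mod 8 = 1

1


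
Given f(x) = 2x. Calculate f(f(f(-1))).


-8


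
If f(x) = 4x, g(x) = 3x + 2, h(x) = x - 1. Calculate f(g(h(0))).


h(0) = -1
g(-1) = -1
f(-1) = -4

-4


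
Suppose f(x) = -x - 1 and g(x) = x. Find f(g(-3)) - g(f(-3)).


0


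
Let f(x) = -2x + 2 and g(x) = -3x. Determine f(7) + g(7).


f(7) = -12
g(7) = -21
Sum = -33

-33


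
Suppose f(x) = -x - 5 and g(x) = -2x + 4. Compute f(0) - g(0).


f(0) = -5
g(0) = 4
Difference = -9

-9


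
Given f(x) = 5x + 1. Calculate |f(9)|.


f(9) = 46
|46| = 46

46


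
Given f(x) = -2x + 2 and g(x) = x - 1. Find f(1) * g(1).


f(1) = 0
g(1) = 0
Product = 0

0


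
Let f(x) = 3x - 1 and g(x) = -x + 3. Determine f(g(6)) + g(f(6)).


-24


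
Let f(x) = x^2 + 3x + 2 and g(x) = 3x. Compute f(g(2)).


g(2) = 6
f(6) = 1*(6)^2 + 3*(6) + 2 = 56

56


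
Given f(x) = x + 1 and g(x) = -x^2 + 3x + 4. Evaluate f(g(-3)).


g(-3) = -14
f(-14) = -13

-13


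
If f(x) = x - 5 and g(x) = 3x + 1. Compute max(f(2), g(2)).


7


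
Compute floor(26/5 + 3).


26/5 = 5.2
5.2 + 3 = 8.2
floor(8.2) = 8

8


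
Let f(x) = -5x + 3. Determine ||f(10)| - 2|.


f(10) = -47
|-47| = 47
|47 - 2| = 45

45


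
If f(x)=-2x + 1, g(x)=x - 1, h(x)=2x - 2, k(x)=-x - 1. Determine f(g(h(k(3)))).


k(3) = -4
h(-4) = -10
g(-10) = -11
f(-11) = 23

23


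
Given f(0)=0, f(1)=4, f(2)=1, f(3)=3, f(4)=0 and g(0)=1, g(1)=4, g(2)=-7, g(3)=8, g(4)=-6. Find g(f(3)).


f(3) = 3
g(3) = 8

8


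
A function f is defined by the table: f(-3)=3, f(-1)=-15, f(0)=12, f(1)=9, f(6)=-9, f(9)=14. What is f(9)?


Reading from the table at x = 9

14


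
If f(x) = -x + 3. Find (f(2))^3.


f(2) = 1
(1)^3 = 1

1


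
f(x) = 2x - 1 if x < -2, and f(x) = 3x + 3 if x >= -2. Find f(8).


8 satisfies x >= -2
f(8) = 27

27


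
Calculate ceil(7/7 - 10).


-9


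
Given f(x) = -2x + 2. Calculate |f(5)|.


f(5) = -8
|-8| = 8

8


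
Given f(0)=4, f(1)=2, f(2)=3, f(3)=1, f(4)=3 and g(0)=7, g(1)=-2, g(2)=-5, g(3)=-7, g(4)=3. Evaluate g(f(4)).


f(4) = 3
g(3) = -7

-7


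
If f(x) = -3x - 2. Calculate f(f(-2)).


f(-2) = 4
f(4) = -14

-14


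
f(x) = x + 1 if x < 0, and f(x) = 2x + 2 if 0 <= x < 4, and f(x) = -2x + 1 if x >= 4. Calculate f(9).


9 satisfies x >= 4
f(9) = -17

-17


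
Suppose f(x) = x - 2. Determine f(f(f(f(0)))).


f(0) = -2
f(-2) = -4
f(-4) = -6
f(-6) = -8

-8


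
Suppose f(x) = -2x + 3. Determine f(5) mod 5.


f(5) = -7
-7 mod 5 = 3

3


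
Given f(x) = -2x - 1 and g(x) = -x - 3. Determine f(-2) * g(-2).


f(-2) = 3
g(-2) = -1
Product = -3

-3


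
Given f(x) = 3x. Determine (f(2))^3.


f(2) = 6
(6)^3 = 216

216


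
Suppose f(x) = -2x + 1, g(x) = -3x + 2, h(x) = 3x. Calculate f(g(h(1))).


15


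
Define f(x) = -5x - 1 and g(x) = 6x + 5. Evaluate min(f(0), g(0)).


f(0) = -1
g(0) = 5
min = -1

-1


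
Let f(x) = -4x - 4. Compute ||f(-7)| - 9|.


f(-7) = 24
|24| = 24
|24 - 9| = 15

15


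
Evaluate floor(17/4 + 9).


17/4 = 4.25
4.25 + 9 = 13.25
floor(13.25) = 13

13


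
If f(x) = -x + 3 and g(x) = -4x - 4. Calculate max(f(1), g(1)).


f(1) = 2
g(1) = -8
max = 2

2


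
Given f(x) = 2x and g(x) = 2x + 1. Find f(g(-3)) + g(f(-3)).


f(g(-3)) = -10
g(f(-3)) = -11
Sum = -21

-21


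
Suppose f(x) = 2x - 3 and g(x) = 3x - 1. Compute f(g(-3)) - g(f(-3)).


f(g(-3)) = -23
g(f(-3)) = -28
Difference = 5

5


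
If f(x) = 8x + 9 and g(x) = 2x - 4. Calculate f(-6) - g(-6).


f(-6) = -39
g(-6) = -16
Difference = -23

-23


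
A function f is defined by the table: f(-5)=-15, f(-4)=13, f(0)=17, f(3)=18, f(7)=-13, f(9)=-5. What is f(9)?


Reading from the table at x = 9

-5


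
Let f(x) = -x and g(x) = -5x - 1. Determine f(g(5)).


g(5) = -26
f(-26) = 26

26


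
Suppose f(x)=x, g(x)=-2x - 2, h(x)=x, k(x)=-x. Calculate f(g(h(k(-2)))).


k(-2) = 2
h(2) = 2
g(2) = -6
f(-6) = -6

-6


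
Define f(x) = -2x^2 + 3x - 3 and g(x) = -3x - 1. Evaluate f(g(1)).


g(1) = -4
f(-4) = (-2)*(-4)^2 + 3*(-4) - 3 = -47

-47


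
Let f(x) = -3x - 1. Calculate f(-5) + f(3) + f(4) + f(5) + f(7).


f(-5) = 14
f(3) = -10
f(4) = -13
f(5) = -16
f(7) = -22
Sum = -47

-47


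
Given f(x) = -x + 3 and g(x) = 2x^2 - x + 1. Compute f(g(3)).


g(3) = 16
f(16) = -13

-13


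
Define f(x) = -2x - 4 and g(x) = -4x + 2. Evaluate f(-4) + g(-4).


22


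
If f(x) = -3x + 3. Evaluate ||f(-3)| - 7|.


f(-3) = 12
|12| = 12
|12 - 7| = 5

5


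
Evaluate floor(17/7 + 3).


17/7 = 2.4286
2.4286 + 3 = 5.4286
floor(5.4286) = 5

5


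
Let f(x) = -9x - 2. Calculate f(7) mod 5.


f(7) = -65
-65 mod 5 = 0

0


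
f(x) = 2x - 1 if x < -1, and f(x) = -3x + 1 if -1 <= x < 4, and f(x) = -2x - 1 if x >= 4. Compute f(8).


-17


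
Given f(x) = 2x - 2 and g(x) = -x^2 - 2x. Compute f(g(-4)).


g(-4) = -8
f(-8) = -18

-18


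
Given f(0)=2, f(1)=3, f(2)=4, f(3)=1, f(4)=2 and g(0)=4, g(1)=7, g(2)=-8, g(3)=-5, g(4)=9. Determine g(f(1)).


-5


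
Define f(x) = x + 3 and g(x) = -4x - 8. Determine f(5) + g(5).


f(5) = 8
g(5) = -28
Sum = -20

-20


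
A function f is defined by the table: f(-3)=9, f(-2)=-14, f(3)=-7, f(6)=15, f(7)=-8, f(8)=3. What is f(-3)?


9


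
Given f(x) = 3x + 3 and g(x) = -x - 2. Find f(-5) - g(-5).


f(-5) = -12
g(-5) = 3
Difference = -15

-15


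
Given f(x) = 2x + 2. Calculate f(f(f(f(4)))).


f(4) = 10
f(10) = 22
f(22) = 46
f(46) = 94

94


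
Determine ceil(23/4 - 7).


23/4 = 5.75
5.75 - 7 = -1.25
ceil(-1.25) = -1

-1


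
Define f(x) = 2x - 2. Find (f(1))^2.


f(1) = 0
(0)^2 = 0

0


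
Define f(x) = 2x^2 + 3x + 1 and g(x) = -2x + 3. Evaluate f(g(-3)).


g(-3) = 9
f(9) = 2*(9)^2 + 3*(9) + 1 = 190

190


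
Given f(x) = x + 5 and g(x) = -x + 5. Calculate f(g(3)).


g(3) = 2
f(2) = 7

7


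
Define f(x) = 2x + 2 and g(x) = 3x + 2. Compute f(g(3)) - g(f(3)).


f(g(3)) = 24
g(f(3)) = 26
Difference = -2

-2


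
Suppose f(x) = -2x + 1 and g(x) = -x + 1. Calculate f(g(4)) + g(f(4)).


f(g(4)) = 7
g(f(4)) = 8
Sum = 15

15


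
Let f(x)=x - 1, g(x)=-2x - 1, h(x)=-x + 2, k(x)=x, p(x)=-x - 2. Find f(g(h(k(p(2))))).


p(2) = -4
k(-4) = -4
h(-4) = 6
g(6) = -13
f(-13) = -14

-14


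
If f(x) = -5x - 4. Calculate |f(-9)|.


41


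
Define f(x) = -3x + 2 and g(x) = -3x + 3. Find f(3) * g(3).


42


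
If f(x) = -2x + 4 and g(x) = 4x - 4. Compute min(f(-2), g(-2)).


f(-2) = 8
g(-2) = -12
min = -12

-12


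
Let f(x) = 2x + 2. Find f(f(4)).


f(4) = 10
f(10) = 22

22


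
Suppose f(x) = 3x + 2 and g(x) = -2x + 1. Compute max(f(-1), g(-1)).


f(-1) = -1
g(-1) = 3
max = 3

3


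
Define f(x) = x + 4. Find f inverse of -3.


Solve x + 4 = -3
x = (-3 - 4) / 1 = -7

-7


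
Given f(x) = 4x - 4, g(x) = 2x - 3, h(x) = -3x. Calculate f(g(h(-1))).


8


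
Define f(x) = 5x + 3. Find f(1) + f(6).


41


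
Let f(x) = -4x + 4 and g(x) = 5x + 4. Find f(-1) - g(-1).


9


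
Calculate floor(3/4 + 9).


3/4 = 0.75
0.75 + 9 = 9.75
floor(9.75) = 9

9


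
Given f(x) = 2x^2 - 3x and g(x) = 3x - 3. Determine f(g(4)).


g(4) = 9
f(9) = 2*(9)^2 - 3*(9) = 135

135


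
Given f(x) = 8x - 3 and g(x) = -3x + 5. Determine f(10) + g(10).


f(10) = 77
g(10) = -25
Sum = 52

52


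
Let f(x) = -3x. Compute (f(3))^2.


f(3) = -9
(-9)^2 = 81

81


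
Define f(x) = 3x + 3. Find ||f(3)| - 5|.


f(3) = 12
|12| = 12
|12 - 5| = 7

7


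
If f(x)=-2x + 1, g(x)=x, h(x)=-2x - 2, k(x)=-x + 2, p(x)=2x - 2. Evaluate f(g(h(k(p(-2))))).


p(-2) = -6
k(-6) = 8
h(8) = -18
g(-18) = -18
f(-18) = 37

37


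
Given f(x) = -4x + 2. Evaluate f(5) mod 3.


f(5) = -18
-18 mod 3 = 0

0


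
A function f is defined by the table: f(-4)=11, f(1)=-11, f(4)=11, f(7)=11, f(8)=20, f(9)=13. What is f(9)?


Reading from the table at x = 9

13


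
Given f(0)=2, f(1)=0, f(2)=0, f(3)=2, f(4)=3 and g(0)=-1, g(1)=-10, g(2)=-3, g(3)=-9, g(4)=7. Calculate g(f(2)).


f(2) = 0
g(0) = -1

-1


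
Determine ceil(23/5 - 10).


23/5 = 4.6
4.6 - 10 = -5.4
ceil(-5.4) = -5

-5


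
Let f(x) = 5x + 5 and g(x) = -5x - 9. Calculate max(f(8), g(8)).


45


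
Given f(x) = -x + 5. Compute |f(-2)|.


7


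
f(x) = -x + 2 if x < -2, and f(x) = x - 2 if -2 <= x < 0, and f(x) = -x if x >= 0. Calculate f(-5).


-5 satisfies x < -2
f(-5) = 7

7


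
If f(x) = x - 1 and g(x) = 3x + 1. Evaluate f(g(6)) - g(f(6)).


f(g(6)) = 18
g(f(6)) = 16
Difference = 2

2


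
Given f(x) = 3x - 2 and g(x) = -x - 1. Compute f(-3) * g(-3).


f(-3) = -11
g(-3) = 2
Product = -22

-22


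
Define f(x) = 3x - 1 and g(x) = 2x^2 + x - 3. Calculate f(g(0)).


g(0) = -3
f(-3) = -10

-10


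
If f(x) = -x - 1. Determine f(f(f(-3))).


f(-3) = 2
f(2) = -3
f(-3) = 2

2


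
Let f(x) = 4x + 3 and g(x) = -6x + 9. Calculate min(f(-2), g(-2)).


f(-2) = -5
g(-2) = 21
min = -5

-5


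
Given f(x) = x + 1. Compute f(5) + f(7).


f(5) = 6
f(7) = 8
Sum = 14

14


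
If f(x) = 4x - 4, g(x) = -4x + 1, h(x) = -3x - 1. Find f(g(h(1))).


64


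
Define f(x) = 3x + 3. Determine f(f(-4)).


-24


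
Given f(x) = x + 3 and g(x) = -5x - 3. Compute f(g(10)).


g(10) = -53
f(-53) = -50

-50


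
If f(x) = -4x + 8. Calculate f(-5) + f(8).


f(-5) = 28
f(8) = -24
Sum = 4

4


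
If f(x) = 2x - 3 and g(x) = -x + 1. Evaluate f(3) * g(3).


f(3) = 3
g(3) = -2
Product = -6

-6


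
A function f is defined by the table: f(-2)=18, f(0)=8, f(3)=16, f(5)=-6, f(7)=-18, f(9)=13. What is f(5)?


Reading from the table at x = 5

-6


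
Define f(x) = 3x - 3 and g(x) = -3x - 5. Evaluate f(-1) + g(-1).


f(-1) = -6
g(-1) = -2
Sum = -8

-8


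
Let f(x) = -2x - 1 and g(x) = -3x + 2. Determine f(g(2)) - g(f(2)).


f(g(2)) = 7
g(f(2)) = 17
Difference = -10

-10


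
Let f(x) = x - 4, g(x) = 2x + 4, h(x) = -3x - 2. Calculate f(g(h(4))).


-28


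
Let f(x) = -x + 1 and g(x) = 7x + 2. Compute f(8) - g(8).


f(8) = -7
g(8) = 58
Difference = -65

-65


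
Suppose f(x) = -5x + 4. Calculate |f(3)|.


f(3) = -11
|-11| = 11

11


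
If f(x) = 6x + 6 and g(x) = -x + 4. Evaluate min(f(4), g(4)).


f(4) = 30
g(4) = 0
min = 0

0


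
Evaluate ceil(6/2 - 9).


-6


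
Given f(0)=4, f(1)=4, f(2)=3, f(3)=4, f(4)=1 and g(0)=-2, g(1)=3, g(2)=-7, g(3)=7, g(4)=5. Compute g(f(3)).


f(3) = 4
g(4) = 5

5


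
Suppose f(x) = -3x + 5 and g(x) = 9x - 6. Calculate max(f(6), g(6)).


48


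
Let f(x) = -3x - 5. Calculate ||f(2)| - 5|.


6


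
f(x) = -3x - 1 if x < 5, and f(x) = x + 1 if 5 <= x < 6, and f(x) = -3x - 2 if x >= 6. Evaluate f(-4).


-4 satisfies x < 5
f(-4) = 11

11


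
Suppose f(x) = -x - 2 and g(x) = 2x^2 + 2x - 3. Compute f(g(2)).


g(2) = 9
f(9) = -11

-11


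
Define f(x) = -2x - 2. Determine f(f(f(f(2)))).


f(2) = -6
f(-6) = 10
f(10) = -22
f(-22) = 42

42


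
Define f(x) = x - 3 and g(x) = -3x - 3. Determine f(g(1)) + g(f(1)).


f(g(1)) = -9
g(f(1)) = 3
Sum = -6

-6


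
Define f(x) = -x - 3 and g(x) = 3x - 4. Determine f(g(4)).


g(4) = 8
f(8) = -11

-11


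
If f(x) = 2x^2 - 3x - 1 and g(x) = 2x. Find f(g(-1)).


13


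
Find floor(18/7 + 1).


3


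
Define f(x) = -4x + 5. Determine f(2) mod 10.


f(2) = -3
-3 mod 10 = 7

7


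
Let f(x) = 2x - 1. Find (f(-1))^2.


f(-1) = -3
(-3)^2 = 9

9


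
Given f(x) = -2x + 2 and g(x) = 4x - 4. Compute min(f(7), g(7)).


-12


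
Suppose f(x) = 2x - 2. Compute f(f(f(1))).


f(1) = 0
f(0) = -2
f(-2) = -6

-6


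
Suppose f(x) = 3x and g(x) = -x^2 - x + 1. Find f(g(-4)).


g(-4) = -11
f(-11) = -33

-33


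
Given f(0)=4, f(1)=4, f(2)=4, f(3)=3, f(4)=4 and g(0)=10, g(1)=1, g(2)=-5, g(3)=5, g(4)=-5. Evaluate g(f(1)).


f(1) = 4
g(4) = -5

-5


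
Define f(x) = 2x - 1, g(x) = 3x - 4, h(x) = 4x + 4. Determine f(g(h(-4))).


h(-4) = -12
g(-12) = -40
f(-40) = -81

-81


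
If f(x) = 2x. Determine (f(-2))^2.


f(-2) = -4
(-4)^2 = 16

16


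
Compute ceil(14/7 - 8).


14/7 = 2
2 - 8 = -6
ceil(-6) = -6

-6


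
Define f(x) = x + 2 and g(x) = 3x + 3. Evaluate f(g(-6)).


g(-6) = -15
f(-15) = -13

-13


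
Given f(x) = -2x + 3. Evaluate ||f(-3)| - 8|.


f(-3) = 9
|9| = 9
|9 - 8| = 1

1


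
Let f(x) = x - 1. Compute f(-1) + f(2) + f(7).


f(-1) = -2
f(2) = 1
f(7) = 6
Sum = 5

5


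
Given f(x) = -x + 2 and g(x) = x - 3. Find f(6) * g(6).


f(6) = -4
g(6) = 3
Product = -12

-12


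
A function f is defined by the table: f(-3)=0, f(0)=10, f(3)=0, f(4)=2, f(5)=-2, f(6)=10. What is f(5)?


-2


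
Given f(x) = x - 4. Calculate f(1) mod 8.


f(1) = -3
-3 mod 8 = 5

5


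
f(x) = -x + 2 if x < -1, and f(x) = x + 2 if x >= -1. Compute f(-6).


-6 satisfies x < -1
f(-6) = 8

8


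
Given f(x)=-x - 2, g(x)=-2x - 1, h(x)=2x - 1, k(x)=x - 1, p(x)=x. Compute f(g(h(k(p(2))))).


p(2) = 2
k(2) = 1
h(1) = 1
g(1) = -3
f(-3) = 1

1


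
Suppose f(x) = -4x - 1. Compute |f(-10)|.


f(-10) = 39
|39| = 39

39


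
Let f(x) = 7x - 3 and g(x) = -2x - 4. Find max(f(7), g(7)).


f(7) = 46
g(7) = -18
max = 46

46


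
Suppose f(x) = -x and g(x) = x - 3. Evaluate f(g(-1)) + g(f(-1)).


f(g(-1)) = 4
g(f(-1)) = -2
Sum = 2

2


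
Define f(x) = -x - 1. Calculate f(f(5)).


f(5) = -6
f(-6) = 5

5


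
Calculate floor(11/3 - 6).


11/3 = 3.6667
3.6667 - 6 = -2.3333
floor(-2.3333) = -3

-3


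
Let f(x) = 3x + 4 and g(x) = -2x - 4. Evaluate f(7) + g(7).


f(7) = 25
g(7) = -18
Sum = 7

7


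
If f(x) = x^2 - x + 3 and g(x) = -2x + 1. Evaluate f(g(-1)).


g(-1) = 3
f(3) = 1*(3)^2 - 1*(3) + 3 = 9

9


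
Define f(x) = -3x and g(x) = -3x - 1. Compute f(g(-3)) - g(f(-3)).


f(g(-3)) = -24
g(f(-3)) = -28
Difference = 4

4


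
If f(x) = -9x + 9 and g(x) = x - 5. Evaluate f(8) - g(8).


f(8) = -63
g(8) = 3
Difference = -66

-66


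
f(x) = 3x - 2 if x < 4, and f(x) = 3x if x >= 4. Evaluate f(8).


8 satisfies x >= 4
f(8) = 24

24


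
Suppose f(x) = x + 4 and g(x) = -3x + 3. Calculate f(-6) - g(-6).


f(-6) = -2
g(-6) = 21
Difference = -23

-23


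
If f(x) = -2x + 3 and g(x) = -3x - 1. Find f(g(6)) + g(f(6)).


f(g(6)) = 41
g(f(6)) = 26
Sum = 67

67


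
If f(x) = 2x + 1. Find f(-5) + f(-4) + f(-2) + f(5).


-8


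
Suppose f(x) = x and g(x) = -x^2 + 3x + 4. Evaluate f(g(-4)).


g(-4) = -24
f(-24) = -24

-24


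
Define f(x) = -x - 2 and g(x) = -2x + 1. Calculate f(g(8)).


13


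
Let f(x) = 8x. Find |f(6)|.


f(6) = 48
|48| = 48

48


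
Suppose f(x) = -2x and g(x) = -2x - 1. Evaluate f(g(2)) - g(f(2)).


f(g(2)) = 10
g(f(2)) = 7
Difference = 3

3


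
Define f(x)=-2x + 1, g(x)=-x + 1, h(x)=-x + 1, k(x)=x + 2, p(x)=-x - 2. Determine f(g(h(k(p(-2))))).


p(-2) = 0
k(0) = 2
h(2) = -1
g(-1) = 2
f(2) = -3

-3


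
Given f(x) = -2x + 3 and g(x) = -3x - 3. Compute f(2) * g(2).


f(2) = -1
g(2) = -9
Product = 9

9


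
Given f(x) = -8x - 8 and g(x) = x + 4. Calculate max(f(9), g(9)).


f(9) = -80
g(9) = 13
max = 13

13


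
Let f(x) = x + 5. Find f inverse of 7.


Solve x + 5 = 7
x = (7 - 5) / 1 = 2

2


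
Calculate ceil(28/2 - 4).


28/2 = 14
14 - 4 = 10
ceil(10) = 10

10


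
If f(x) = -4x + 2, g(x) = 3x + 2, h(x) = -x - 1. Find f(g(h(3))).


h(3) = -4
g(-4) = -10
f(-10) = 42

42


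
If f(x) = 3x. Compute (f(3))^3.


f(3) = 9
(9)^3 = 729

729


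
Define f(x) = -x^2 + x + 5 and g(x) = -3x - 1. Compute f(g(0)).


g(0) = -1
f(-1) = (-1)*(-1)^2 + 1*(-1) + 5 = 3

3


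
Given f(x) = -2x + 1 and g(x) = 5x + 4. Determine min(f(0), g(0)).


f(0) = 1
g(0) = 4
min = 1

1


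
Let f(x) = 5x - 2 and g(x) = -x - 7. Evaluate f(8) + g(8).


f(8) = 38
g(8) = -15
Sum = 23

23


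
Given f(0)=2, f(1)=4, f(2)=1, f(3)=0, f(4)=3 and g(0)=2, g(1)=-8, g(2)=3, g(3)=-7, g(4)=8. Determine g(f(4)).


f(4) = 3
g(3) = -7

-7


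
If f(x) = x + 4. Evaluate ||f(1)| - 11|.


f(1) = 5
|5| = 5
|5 - 11| = 6

6


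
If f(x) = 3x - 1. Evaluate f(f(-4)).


f(-4) = -13
f(-13) = -40

-40


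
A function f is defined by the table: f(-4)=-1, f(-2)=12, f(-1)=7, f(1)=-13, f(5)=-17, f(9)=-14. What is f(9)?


Reading from the table at x = 9

-14


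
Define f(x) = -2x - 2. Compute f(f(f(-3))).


18


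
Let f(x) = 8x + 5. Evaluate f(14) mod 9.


f(14) = 117
117 mod 9 = 0

0


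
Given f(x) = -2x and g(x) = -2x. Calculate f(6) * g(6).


144


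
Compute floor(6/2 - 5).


6/2 = 3
3 - 5 = -2
floor(-2) = -2

-2


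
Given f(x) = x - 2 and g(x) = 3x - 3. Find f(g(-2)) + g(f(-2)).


f(g(-2)) = -11
g(f(-2)) = -15
Sum = -26

-26


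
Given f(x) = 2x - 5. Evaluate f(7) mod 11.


f(7) = 9
9 mod 11 = 9

9


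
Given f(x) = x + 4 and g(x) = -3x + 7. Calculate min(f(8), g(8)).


f(8) = 12
g(8) = -17
min = -17

-17


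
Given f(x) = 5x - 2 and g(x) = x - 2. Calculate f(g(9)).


g(9) = 7
f(7) = 33

33


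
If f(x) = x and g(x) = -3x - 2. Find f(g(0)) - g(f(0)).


f(g(0)) = -2
g(f(0)) = -2
Difference = 0

0


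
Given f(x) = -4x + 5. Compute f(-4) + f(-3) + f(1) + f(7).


f(-4) = 21
f(-3) = 17
f(1) = 1
f(7) = -23
Sum = 16

16


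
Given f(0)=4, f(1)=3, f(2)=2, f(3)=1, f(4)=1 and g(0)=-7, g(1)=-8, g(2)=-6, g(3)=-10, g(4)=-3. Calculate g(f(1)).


f(1) = 3
g(3) = -10

-10


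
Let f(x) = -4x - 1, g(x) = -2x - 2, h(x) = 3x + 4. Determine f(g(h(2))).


h(2) = 10
g(10) = -22
f(-22) = 87

87


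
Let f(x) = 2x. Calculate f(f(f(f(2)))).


f(2) = 4
f(4) = 8
f(8) = 16
f(16) = 32

32


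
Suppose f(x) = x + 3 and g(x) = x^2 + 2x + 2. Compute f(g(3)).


g(3) = 17
f(17) = 20

20


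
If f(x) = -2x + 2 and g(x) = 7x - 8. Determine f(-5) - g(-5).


f(-5) = 12
g(-5) = -43
Difference = 55

55


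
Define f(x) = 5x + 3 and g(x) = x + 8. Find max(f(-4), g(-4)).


f(-4) = -17
g(-4) = 4
max = 4

4


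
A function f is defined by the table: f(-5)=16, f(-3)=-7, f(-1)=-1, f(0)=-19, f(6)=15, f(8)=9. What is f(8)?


Reading from the table at x = 8

9


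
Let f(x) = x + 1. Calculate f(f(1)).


f(1) = 2
f(2) = 3

3


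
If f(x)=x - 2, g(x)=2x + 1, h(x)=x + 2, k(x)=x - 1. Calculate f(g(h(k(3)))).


k(3) = 2
h(2) = 4
g(4) = 9
f(9) = 7

7


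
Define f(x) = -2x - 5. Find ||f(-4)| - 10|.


f(-4) = 3
|3| = 3
|3 - 10| = 7

7


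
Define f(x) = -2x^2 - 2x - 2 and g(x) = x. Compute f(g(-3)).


g(-3) = -3
f(-3) = (-2)*(-3)^2 - 2*(-3) - 2 = -14

-14


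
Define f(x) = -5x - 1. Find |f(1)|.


f(1) = -6
|-6| = 6

6


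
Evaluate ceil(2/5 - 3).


2/5 = 0.4
0.4 - 3 = -2.6
ceil(-2.6) = -2

-2


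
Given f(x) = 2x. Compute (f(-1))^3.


-8


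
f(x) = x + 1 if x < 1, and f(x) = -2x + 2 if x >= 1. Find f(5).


-8


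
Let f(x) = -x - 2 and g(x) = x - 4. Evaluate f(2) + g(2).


f(2) = -4
g(2) = -2
Sum = -6

-6


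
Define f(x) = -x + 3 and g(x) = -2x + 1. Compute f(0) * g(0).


f(0) = 3
g(0) = 1
Product = 3

3


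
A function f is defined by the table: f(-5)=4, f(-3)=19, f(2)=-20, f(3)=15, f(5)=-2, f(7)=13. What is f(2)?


Reading from the table at x = 2

-20


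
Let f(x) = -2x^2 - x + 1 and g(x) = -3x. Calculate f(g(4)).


g(4) = -12
f(-12) = (-2)*(-12)^2 - 1*(-12) + 1 = -275

-275


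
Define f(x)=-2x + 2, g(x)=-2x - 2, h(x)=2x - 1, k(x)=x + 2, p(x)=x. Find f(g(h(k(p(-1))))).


p(-1) = -1
k(-1) = 1
h(1) = 1
g(1) = -4
f(-4) = 10

10


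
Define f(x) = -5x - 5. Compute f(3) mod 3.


1


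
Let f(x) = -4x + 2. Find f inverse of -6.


Solve -4x + 2 = -6
x = (-6 - 2) / (-4) = 2

2


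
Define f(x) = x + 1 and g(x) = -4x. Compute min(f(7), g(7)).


f(7) = 8
g(7) = -28
min = -28

-28


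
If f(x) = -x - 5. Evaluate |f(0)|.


f(0) = -5
|-5| = 5

5


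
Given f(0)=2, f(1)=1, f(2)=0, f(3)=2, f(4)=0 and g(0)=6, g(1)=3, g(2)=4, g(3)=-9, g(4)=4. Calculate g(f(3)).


f(3) = 2
g(2) = 4

4


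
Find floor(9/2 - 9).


9/2 = 4.5
4.5 - 9 = -4.5
floor(-4.5) = -5

-5


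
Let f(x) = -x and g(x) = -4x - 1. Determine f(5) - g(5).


f(5) = -5
g(5) = -21
Difference = 16

16


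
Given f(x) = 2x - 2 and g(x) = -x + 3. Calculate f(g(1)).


g(1) = 2
f(2) = 2

2


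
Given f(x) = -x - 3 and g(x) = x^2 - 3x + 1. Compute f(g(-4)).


g(-4) = 29
f(29) = -32

-32


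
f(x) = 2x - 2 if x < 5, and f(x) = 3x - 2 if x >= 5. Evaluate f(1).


0


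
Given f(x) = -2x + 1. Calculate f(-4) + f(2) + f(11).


f(-4) = 9
f(2) = -3
f(11) = -21
Sum = -15

-15


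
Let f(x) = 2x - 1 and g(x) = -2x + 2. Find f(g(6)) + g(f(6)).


f(g(6)) = -21
g(f(6)) = -20
Sum = -41

-41


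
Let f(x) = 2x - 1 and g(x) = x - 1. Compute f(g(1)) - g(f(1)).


f(g(1)) = -1
g(f(1)) = 0
Difference = -1

-1


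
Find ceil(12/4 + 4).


12/4 = 3
3 + 4 = 7
ceil(7) = 7

7


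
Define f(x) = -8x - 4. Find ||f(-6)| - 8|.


f(-6) = 44
|44| = 44
|44 - 8| = 36

36


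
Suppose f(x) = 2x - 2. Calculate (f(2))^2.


f(2) = 2
(2)^2 = 4

4


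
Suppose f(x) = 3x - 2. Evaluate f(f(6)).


f(6) = 16
f(16) = 46

46


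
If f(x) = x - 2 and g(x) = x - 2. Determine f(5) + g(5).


f(5) = 3
g(5) = 3
Sum = 6

6


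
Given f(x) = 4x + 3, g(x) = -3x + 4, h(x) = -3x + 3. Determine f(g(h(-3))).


h(-3) = 12
g(12) = -32
f(-32) = -125

-125


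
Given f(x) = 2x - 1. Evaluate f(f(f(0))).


f(0) = -1
f(-1) = -3
f(-3) = -7

-7


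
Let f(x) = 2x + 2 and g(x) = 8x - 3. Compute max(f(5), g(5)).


37


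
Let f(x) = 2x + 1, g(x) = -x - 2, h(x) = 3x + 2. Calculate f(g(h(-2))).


h(-2) = -4
g(-4) = 2
f(2) = 5

5


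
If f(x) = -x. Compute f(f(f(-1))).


f(-1) = 1
f(1) = -1
f(-1) = 1

1


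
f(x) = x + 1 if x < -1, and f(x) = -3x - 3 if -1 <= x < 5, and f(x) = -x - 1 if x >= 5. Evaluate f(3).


-12


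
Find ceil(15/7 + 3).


15/7 = 2.1429
2.1429 + 3 = 5.1429
ceil(5.1429) = 6

6


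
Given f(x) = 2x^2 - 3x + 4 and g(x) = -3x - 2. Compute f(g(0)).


g(0) = -2
f(-2) = 2*(-2)^2 - 3*(-2) + 4 = 18

18


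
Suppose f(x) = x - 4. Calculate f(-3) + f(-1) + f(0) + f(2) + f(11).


f(-3) = -7
f(-1) = -5
f(0) = -4
f(2) = -2
f(11) = 7
Sum = -11

-11


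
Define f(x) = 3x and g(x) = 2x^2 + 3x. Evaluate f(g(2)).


g(2) = 14
f(14) = 42

42


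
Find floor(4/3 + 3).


4


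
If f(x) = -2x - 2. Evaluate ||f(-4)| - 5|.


f(-4) = 6
|6| = 6
|6 - 5| = 1

1


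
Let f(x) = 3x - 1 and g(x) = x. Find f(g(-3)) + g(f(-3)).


f(g(-3)) = -10
g(f(-3)) = -10
Sum = -20

-20


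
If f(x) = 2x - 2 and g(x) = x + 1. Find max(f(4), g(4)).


f(4) = 6
g(4) = 5
max = 6

6


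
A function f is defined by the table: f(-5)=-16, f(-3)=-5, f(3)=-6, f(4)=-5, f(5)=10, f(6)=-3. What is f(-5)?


Reading from the table at x = -5

-16


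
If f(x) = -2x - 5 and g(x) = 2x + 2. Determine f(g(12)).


-57


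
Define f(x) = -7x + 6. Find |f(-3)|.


27


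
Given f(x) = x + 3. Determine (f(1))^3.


f(1) = 4
(4)^3 = 64

64


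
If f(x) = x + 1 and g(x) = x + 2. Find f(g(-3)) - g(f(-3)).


f(g(-3)) = 0
g(f(-3)) = 0
Difference = 0

0


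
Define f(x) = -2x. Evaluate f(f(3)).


f(3) = -6
f(-6) = 12

12


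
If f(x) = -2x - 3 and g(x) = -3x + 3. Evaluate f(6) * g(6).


f(6) = -15
g(6) = -15
Product = 225

225


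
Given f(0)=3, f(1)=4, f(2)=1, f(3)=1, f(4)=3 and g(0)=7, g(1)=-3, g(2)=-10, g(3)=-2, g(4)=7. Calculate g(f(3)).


-3


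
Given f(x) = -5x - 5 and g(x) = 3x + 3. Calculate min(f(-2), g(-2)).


f(-2) = 5
g(-2) = -3
min = -3

-3


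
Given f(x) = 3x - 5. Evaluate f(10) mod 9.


f(10) = 25
25 mod 9 = 7

7


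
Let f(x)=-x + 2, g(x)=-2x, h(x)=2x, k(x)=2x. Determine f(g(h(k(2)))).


k(2) = 4
h(4) = 8
g(8) = -16
f(-16) = 18

18


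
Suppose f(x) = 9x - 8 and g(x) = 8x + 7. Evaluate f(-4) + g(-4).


f(-4) = -44
g(-4) = -25
Sum = -69

-69


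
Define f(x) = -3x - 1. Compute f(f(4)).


f(4) = -13
f(-13) = 38

38


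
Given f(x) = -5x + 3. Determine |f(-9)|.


f(-9) = 48
|48| = 48

48


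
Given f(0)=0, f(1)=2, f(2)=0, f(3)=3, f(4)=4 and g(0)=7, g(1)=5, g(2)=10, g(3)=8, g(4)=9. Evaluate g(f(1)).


f(1) = 2
g(2) = 10

10


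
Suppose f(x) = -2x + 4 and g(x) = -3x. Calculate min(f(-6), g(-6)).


f(-6) = 16
g(-6) = 18
min = 16

16


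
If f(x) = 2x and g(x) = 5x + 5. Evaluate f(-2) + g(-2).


f(-2) = -4
g(-2) = -5
Sum = -9

-9


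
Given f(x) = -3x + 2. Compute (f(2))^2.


f(2) = -4
(-4)^2 = 16

16


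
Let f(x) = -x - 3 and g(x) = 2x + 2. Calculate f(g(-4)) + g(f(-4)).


f(g(-4)) = 3
g(f(-4)) = 4
Sum = 7

7


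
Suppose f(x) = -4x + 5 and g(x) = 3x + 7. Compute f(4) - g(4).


f(4) = -11
g(4) = 19
Difference = -30

-30


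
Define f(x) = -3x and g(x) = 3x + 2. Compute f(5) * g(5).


f(5) = -15
g(5) = 17
Product = -255

-255


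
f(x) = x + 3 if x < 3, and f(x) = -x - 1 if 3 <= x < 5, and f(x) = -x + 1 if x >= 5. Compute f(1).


1 satisfies x < 3
f(1) = 4

4


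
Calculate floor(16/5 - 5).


-2


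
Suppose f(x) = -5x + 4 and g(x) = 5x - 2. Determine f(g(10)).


g(10) = 48
f(48) = -236

-236


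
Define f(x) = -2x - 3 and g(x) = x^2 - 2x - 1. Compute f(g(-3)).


g(-3) = 14
f(14) = -31

-31


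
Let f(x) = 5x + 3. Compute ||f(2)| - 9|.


f(2) = 13
|13| = 13
|13 - 9| = 4

4


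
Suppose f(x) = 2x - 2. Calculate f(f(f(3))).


f(3) = 4
f(4) = 6
f(6) = 10

10


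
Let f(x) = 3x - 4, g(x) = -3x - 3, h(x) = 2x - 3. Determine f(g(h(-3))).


h(-3) = -9
g(-9) = 24
f(24) = 68

68


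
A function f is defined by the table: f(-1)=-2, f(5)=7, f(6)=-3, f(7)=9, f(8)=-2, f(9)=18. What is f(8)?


Reading from the table at x = 8

-2


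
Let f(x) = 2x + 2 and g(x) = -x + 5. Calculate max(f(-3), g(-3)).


f(-3) = -4
g(-3) = 8
max = 8

8


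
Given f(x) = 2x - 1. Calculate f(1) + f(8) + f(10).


f(1) = 1
f(8) = 15
f(10) = 19
Sum = 35

35


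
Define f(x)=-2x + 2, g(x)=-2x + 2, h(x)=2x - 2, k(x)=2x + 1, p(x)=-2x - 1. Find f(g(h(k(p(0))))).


p(0) = -1
k(-1) = -1
h(-1) = -4
g(-4) = 10
f(10) = -18

-18


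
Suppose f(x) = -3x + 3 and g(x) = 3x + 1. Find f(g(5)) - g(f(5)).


f(g(5)) = -45
g(f(5)) = -35
Difference = -10

-10


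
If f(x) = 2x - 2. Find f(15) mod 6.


f(15) = 28
28 mod 6 = 4

4


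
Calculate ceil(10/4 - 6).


10/4 = 2.5
2.5 - 6 = -3.5
ceil(-3.5) = -3

-3


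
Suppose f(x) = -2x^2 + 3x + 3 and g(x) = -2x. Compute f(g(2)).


g(2) = -4
f(-4) = (-2)*(-4)^2 + 3*(-4) + 3 = -41

-41


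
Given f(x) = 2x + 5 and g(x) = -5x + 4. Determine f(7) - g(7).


f(7) = 19
g(7) = -31
Difference = 50

50


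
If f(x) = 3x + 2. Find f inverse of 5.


1


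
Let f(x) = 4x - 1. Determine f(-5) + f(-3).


-34


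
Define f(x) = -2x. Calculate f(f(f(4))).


-32


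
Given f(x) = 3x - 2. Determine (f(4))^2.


f(4) = 10
(10)^2 = 100

100


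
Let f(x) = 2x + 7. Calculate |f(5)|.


17


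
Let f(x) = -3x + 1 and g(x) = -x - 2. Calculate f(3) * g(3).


f(3) = -8
g(3) = -5
Product = 40

40


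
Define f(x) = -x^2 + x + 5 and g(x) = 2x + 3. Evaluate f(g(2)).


g(2) = 7
f(7) = (-1)*(7)^2 + 1*(7) + 5 = -37

-37


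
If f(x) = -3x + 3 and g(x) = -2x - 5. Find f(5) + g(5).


f(5) = -12
g(5) = -15
Sum = -27

-27


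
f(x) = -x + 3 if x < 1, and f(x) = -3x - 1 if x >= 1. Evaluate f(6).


6 satisfies x >= 1
f(6) = -19

-19


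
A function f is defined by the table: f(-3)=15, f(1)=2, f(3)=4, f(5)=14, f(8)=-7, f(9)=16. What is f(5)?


Reading from the table at x = 5

14


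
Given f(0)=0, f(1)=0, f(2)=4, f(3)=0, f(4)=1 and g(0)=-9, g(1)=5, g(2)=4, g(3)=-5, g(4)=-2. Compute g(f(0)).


f(0) = 0
g(0) = -9

-9


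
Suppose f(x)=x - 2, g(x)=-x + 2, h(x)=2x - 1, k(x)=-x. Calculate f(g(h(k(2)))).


k(2) = -2
h(-2) = -5
g(-5) = 7
f(7) = 5

5


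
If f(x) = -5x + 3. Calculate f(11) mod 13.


f(11) = -52
-52 mod 13 = 0

0


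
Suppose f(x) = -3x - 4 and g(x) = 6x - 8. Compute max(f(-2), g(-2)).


f(-2) = 2
g(-2) = -20
max = 2

2


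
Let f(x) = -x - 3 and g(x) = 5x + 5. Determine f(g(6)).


g(6) = 35
f(35) = -38

-38


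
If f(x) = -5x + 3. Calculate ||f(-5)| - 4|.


24


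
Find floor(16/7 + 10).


12


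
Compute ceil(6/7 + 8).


6/7 = 0.8571
0.8571 + 8 = 8.8571
ceil(8.8571) = 9

9


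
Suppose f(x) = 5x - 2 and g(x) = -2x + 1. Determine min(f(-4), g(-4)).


f(-4) = -22
g(-4) = 9
min = -22

-22


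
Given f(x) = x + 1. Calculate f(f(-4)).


f(-4) = -3
f(-3) = -2

-2


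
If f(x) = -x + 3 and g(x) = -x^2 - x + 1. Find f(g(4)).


g(4) = -19
f(-19) = 22

22


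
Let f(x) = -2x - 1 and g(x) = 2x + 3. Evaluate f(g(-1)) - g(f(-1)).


f(g(-1)) = -3
g(f(-1)) = 5
Difference = -8

-8


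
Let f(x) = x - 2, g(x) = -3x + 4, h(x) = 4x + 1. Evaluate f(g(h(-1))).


11


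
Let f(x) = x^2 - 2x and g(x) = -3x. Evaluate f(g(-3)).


g(-3) = 9
f(9) = 1*(9)^2 - 2*(9) = 63

63


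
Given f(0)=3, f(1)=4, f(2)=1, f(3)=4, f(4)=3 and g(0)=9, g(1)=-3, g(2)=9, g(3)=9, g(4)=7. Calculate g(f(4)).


f(4) = 3
g(3) = 9

9


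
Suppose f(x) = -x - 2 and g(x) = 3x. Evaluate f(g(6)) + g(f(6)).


f(g(6)) = -20
g(f(6)) = -24
Sum = -44

-44


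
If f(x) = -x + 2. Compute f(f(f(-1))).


f(-1) = 3
f(3) = -1
f(-1) = 3

3


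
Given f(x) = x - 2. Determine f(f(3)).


f(3) = 1
f(1) = -1

-1


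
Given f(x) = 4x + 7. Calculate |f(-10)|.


33


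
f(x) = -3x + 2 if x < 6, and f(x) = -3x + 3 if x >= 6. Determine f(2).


2 satisfies x < 6
f(2) = -4

-4


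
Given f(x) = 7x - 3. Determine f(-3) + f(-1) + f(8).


f(-3) = -24
f(-1) = -10
f(8) = 53
Sum = 19

19


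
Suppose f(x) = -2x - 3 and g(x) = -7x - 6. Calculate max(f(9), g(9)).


f(9) = -21
g(9) = -69
max = -21

-21


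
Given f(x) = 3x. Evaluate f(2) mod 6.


f(2) = 6
6 mod 6 = 0

0


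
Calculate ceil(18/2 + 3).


18/2 = 9
9 + 3 = 12
ceil(12) = 12

12


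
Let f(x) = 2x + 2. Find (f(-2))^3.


f(-2) = -2
(-2)^3 = -8

-8


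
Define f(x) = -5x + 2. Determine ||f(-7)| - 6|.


f(-7) = 37
|37| = 37
|37 - 6| = 31

31


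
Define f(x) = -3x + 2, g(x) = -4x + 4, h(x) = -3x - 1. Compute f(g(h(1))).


h(1) = -4
g(-4) = 20
f(20) = -58

-58


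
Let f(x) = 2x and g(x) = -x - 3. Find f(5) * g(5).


f(5) = 10
g(5) = -8
Product = -80

-80


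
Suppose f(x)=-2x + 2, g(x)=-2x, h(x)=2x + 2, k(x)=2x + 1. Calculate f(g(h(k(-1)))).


k(-1) = -1
h(-1) = 0
g(0) = 0
f(0) = 2

2


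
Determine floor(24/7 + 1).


24/7 = 3.4286
3.4286 + 1 = 4.4286
floor(4.4286) = 4

4


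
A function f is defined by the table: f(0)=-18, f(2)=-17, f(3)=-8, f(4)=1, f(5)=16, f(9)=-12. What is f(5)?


Reading from the table at x = 5

16


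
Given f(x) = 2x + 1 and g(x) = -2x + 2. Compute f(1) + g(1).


f(1) = 3
g(1) = 0
Sum = 3

3


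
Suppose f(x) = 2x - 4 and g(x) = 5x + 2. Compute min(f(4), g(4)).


f(4) = 4
g(4) = 22
min = 4

4


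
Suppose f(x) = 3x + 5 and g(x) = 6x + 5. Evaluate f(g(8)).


g(8) = 53
f(53) = 164

164


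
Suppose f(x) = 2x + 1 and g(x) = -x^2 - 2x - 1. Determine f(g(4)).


g(4) = -25
f(-25) = -49

-49


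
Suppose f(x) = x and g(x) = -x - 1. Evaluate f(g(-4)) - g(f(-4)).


f(g(-4)) = 3
g(f(-4)) = 3
Difference = 0

0


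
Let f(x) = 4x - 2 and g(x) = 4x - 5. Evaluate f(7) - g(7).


f(7) = 26
g(7) = 23
Difference = 3

3


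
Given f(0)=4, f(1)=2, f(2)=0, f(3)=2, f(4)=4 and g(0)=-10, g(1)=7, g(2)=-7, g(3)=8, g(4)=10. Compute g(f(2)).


f(2) = 0
g(0) = -10

-10


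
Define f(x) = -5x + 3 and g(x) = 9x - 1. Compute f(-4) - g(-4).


f(-4) = 23
g(-4) = -37
Difference = 60

60


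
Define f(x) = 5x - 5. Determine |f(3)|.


10


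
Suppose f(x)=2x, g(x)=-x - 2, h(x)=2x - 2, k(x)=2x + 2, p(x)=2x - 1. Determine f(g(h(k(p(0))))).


p(0) = -1
k(-1) = 0
h(0) = -2
g(-2) = 0
f(0) = 0

0
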